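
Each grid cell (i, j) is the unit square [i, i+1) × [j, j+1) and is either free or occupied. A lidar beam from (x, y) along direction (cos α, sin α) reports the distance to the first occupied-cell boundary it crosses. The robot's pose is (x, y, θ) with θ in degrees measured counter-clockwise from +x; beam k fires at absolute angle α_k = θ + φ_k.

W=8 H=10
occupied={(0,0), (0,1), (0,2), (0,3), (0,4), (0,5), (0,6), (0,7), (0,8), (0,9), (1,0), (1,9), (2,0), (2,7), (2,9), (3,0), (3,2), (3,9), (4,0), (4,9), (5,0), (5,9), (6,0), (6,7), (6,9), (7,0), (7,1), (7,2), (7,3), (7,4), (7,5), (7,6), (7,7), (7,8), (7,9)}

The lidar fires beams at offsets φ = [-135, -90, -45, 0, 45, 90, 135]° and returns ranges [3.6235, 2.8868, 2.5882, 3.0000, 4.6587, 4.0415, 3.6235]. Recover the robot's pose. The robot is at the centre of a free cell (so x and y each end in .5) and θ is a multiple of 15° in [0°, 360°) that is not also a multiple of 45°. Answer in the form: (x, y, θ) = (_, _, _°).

Enumerate (i+0.5, j+0.5, θ) over the 45 free cells and 16 admissible headings. For each, cast all 7 beams and compare to the given ranges.
  (2.5, 1.5, 240°): beam 1 = 5.7956 ≠ 3.6235 ✗
  (4.5, 2.5, 105°): beam 1 = 2.8868 ≠ 3.6235 ✗
  (3.5, 5.5, 15°): beam 1 = 5.0000 ≠ 3.6235 ✗
  (5.5, 4.5, 255°): beam 1 = 5.1962 ≠ 3.6235 ✗
  …
  (4.5, 4.5, 60°): r_1=3.6235, r_2=2.8868, r_3=2.5882, r_4=3.0000, r_5=4.6587, r_6=4.0415, r_7=3.6235 — all match ✓
Only this pose fits every beam.

(x, y, θ) = (4.5, 4.5, 60°)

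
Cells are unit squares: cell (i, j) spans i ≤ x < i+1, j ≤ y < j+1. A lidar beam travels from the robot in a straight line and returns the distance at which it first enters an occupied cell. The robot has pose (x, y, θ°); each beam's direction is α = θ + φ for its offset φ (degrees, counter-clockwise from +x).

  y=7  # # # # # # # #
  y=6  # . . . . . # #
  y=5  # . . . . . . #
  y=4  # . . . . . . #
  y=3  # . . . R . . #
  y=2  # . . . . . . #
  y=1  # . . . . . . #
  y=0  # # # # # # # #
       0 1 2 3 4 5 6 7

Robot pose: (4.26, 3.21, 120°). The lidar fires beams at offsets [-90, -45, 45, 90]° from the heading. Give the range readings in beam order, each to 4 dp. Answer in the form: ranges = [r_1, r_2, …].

ranges = [3.1639, 3.9237, 3.3750, 3.7643]

beam 1: φ=-90°, α=30°
  dir = (cos 30°, sin 30°) = (0.8660, 0.5000); from cell (4,3)
  next x-line at t=0.8545, next y-line at t=1.5800; Δt_x=1.1547, Δt_y=2.0000
    x: enter (5,3) at t=0.8545
    y: enter (5,4) at t=1.5800
    x: enter (6,4) at t=2.0092
    x: enter (7,4) at t=3.1639 ← occupied
  → r_1 = 3.1639
beam 2: φ=-45°, α=75°
  dir = (cos 75°, sin 75°) = (0.2588, 0.9659); from cell (4,3)
  next x-line at t=2.8591, next y-line at t=0.8179; Δt_x=3.8637, Δt_y=1.0353
    y: enter (4,4) at t=0.8179
    y: enter (4,5) at t=1.8531
    x: enter (5,5) at t=2.8591
    y: enter (5,6) at t=2.8884
    y: enter (5,7) at t=3.9237 ← occupied
  → r_2 = 3.9237
beam 3: φ=45°, α=165°
  dir = (cos 165°, sin 165°) = (-0.9659, 0.2588); from cell (4,3)
  next x-line at t=0.2692, next y-line at t=3.0523; Δt_x=1.0353, Δt_y=3.8637
    x: enter (3,3) at t=0.2692
    x: enter (2,3) at t=1.3044
    x: enter (1,3) at t=2.3397
    y: enter (1,4) at t=3.0523
    x: enter (0,4) at t=3.3750 ← occupied
  → r_3 = 3.3750
beam 4: φ=90°, α=210°
  dir = (cos 210°, sin 210°) = (-0.8660, -0.5000); from cell (4,3)
  next x-line at t=0.3002, next y-line at t=0.4200; Δt_x=1.1547, Δt_y=2.0000
    x: enter (3,3) at t=0.3002
    y: enter (3,2) at t=0.4200
    x: enter (2,2) at t=1.4549
    y: enter (2,1) at t=2.4200
    x: enter (1,1) at t=2.6096
    x: enter (0,1) at t=3.7643 ← occupied
  → r_4 = 3.7643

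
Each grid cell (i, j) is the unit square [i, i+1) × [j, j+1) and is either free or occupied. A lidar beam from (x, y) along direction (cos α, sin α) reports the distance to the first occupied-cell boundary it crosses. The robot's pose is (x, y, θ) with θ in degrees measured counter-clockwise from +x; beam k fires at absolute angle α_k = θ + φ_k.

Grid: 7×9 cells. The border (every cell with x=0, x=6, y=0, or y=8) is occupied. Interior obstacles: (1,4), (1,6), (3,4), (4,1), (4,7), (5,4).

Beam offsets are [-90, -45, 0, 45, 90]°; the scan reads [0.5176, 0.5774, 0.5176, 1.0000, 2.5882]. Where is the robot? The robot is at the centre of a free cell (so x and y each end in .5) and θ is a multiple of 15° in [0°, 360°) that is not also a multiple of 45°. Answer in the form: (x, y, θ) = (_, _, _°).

(x, y, θ) = (1.5, 3.5, 195°)

Candidates: 29 free-cell centres × 16 headings = 464 poses. Raycast each; keep the one whose scan matches to 4 dp.
  (1.5, 7.5, 300°): beam 1 = 0.5774 ≠ 0.5176 ✗
  (5.5, 7.5, 105°): beam 4 = 0.5774 ≠ 1.0000 ✗
  (4.5, 3.5, 60°): beam 1 = 1.7321 ≠ 0.5176 ✗
  (4.5, 6.5, 330°): beam 1 = 1.7321 ≠ 0.5176 ✗
  (5.5, 7.5, 240°): beam 1 = 0.5774 ≠ 0.5176 ✗
  …
  (1.5, 3.5, 195°): r_1=0.5176, r_2=0.5774, r_3=0.5176, r_4=1.0000, r_5=2.5882 — all match ✓
Unique over the lattice → pose = (1.5, 3.5, 195°).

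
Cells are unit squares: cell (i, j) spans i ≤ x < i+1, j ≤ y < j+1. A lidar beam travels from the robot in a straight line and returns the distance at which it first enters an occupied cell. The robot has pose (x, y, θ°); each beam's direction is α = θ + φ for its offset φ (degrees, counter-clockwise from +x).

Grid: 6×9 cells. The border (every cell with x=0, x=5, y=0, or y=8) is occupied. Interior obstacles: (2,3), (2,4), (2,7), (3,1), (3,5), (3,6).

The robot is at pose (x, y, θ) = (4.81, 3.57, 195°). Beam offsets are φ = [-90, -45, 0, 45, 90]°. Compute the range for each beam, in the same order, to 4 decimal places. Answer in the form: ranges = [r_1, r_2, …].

ranges = [3.1296, 2.0900, 1.8738, 1.8129, 0.7341]

beam 1: φ=-90°, α=105°
  dir = (cos 105°, sin 105°) = (-0.2588, 0.9659); from cell (4,3)
  next x-line at t=3.1296, next y-line at t=0.4452; Δt_x=3.8637, Δt_y=1.0353
    y: enter (4,4) at t=0.4452
    y: enter (4,5) at t=1.4804
    y: enter (4,6) at t=2.5157
    x: enter (3,6) at t=3.1296 ← occupied
  → r_1 = 3.1296
beam 2: φ=-45°, α=150°
  dir = (cos 150°, sin 150°) = (-0.8660, 0.5000); from cell (4,3)
  next x-line at t=0.9353, next y-line at t=0.8600; Δt_x=1.1547, Δt_y=2.0000
    y: enter (4,4) at t=0.8600
    x: enter (3,4) at t=0.9353
    x: enter (2,4) at t=2.0900 ← occupied
  → r_2 = 2.0900
beam 3: φ=0°, α=195°
  dir = (cos 195°, sin 195°) = (-0.9659, -0.2588); from cell (4,3)
  next x-line at t=0.8386, next y-line at t=2.2023; Δt_x=1.0353, Δt_y=3.8637
    x: enter (3,3) at t=0.8386
    x: enter (2,3) at t=1.8738 ← occupied
  → r_3 = 1.8738
beam 4: φ=45°, α=240°
  dir = (cos 240°, sin 240°) = (-0.5000, -0.8660); from cell (4,3)
  next x-line at t=1.6200, next y-line at t=0.6582; Δt_x=2.0000, Δt_y=1.1547
    y: enter (4,2) at t=0.6582
    x: enter (3,2) at t=1.6200
    y: enter (3,1) at t=1.8129 ← occupied
  → r_4 = 1.8129
beam 5: φ=90°, α=285°
  dir = (cos 285°, sin 285°) = (0.2588, -0.9659); from cell (4,3)
  next x-line at t=0.7341, next y-line at t=0.5901; Δt_x=3.8637, Δt_y=1.0353
    y: enter (4,2) at t=0.5901
    x: enter (5,2) at t=0.7341 ← occupied
  → r_5 = 0.7341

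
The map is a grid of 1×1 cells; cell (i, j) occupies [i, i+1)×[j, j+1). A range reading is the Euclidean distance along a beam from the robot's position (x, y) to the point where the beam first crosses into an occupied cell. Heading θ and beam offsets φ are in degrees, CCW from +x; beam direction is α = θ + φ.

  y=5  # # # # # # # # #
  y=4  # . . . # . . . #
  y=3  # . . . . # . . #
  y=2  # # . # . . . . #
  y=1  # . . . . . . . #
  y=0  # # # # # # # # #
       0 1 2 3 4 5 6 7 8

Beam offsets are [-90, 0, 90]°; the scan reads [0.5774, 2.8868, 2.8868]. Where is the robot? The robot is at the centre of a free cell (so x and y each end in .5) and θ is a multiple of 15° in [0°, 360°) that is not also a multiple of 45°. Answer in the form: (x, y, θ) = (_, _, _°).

(x, y, θ) = (5.5, 1.5, 30°)

Enumerate (i+0.5, j+0.5, θ) over the 24 free cells and 16 admissible headings. For each, cast all 3 beams and compare to the given ranges.
  (3.5, 3.5, 210°): beam 1 = 1.7321 ≠ 0.5774 ✗
  (4.5, 2.5, 30°): beam 1 = 1.7321 ≠ 0.5774 ✗
  (4.5, 1.5, 15°): beam 1 = 0.5176 ≠ 0.5774 ✗
  …
  (5.5, 1.5, 30°): r_1=0.5774, r_2=2.8868, r_3=2.8868 — all match ✓
Only this pose fits every beam.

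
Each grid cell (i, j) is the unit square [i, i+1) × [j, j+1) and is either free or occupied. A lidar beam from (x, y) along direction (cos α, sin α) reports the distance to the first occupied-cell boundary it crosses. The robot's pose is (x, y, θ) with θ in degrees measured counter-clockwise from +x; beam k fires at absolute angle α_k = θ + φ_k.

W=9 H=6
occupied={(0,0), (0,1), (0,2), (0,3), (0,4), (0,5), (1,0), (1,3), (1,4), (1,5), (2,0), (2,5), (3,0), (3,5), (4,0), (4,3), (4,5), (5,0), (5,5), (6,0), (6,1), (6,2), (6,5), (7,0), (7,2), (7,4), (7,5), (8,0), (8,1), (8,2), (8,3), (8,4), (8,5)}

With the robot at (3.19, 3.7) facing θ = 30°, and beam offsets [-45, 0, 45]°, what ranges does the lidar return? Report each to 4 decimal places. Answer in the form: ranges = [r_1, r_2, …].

ranges = [0.8386, 2.6000, 1.3459]

beam 1: φ=-45°, α=345°
  dir = (cos 345°, sin 345°) = (0.9659, -0.2588); from cell (3,3)
  next x-line at t=0.8386, next y-line at t=2.7046; Δt_x=1.0353, Δt_y=3.8637
    x: enter (4,3) at t=0.8386 ← occupied
  → r_1 = 0.8386
beam 2: φ=0°, α=30°
  dir = (cos 30°, sin 30°) = (0.8660, 0.5000); from cell (3,3)
  next x-line at t=0.9353, next y-line at t=0.6000; Δt_x=1.1547, Δt_y=2.0000
    y: enter (3,4) at t=0.6000
    x: enter (4,4) at t=0.9353
    x: enter (5,4) at t=2.0900
    y: enter (5,5) at t=2.6000 ← occupied
  → r_2 = 2.6000
beam 3: φ=45°, α=75°
  dir = (cos 75°, sin 75°) = (0.2588, 0.9659); from cell (3,3)
  next x-line at t=3.1296, next y-line at t=0.3106; Δt_x=3.8637, Δt_y=1.0353
    y: enter (3,4) at t=0.3106
    y: enter (3,5) at t=1.3459 ← occupied
  → r_3 = 1.3459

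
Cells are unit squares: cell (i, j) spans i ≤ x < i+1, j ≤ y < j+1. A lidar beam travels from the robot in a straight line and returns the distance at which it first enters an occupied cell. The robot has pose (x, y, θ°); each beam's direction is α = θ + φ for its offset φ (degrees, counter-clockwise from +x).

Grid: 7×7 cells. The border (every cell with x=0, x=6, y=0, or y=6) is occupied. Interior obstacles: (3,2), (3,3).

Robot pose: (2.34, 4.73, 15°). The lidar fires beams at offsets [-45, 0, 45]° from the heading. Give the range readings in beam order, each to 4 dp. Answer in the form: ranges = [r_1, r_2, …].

beam 1: φ=-45°, α=330°
  cosα=0.8660 sinα=-0.5000 | (2,4) | tMaxX 0.7621 tMaxY 1.4600 | tΔX 1.1547 tΔY 2.0000
    t=0.7621 [x] (3,4)
    t=1.4600 [y] (3,3) — stop
  → r_1 = 1.4600
beam 2: φ=0°, α=15°
  cosα=0.9659 sinα=0.2588 | (2,4) | tMaxX 0.6833 tMaxY 1.0432 | tΔX 1.0353 tΔY 3.8637
    t=0.6833 [x] (3,4)
    t=1.0432 [y] (3,5)
    t=1.7186 [x] (4,5)
    t=2.7538 [x] (5,5)
    t=3.7891 [x] (6,5) — stop
  → r_2 = 3.7891
beam 3: φ=45°, α=60°
  cosα=0.5000 sinα=0.8660 | (2,4) | tMaxX 1.3200 tMaxY 0.3118 | tΔX 2.0000 tΔY 1.1547
    t=0.3118 [y] (2,5)
    t=1.3200 [x] (3,5)
    t=1.4665 [y] (3,6) — stop
  → r_3 = 1.4665

ranges = [1.4600, 3.7891, 1.4665]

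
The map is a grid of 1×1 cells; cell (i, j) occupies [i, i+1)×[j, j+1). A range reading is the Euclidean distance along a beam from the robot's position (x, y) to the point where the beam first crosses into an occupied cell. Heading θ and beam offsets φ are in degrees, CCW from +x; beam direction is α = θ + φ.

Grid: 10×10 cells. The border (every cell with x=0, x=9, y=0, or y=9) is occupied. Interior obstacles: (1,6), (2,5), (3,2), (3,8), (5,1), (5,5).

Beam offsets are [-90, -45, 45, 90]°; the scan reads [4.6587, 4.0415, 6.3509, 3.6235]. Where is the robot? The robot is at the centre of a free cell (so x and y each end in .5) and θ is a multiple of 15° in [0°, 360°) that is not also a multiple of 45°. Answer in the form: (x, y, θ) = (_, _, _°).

The pose lattice has 58·16 = 928 candidates. Test each by forward raycasting.
  (2.5, 2.5, 255°): beam 1 = 1.5529 ≠ 4.6587 ✗
  (5.5, 7.5, 345°): beam 1 = 1.5529 ≠ 4.6587 ✗
  (4.5, 7.5, 255°): beam 1 = 3.6235 ≠ 4.6587 ✗
  …
  (3.5, 5.5, 345°): r_1=4.6587, r_2=4.0415, r_3=6.3509, r_4=3.6235 — all match ✓
Unique over the lattice → pose = (3.5, 5.5, 345°).

(x, y, θ) = (3.5, 5.5, 345°)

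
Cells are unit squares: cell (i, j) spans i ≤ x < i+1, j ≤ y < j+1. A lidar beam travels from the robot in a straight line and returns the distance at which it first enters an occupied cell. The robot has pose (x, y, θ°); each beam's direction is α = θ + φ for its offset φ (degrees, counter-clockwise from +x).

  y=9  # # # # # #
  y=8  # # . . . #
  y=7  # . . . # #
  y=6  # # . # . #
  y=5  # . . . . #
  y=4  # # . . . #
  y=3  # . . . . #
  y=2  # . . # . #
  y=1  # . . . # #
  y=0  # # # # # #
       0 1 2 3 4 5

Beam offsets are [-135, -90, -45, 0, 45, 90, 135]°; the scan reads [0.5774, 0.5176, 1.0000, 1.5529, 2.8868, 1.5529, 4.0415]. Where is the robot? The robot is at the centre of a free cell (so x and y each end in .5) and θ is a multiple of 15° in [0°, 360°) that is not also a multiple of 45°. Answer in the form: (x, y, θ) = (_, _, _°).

(x, y, θ) = (1.5, 2.5, 285°)

The pose lattice has 25·16 = 400 candidates. Test each by forward raycasting.
  (1.5, 1.5, 150°): beam 1 = 1.9319 ≠ 0.5774 ✗
  (1.5, 3.5, 105°): beam 1 = 1.7321 ≠ 0.5774 ✗
  (2.5, 3.5, 60°): beam 1 = 2.5882 ≠ 0.5774 ✗
  (3.5, 4.5, 210°): beam 1 = 1.5529 ≠ 0.5774 ✗
  …
  (1.5, 2.5, 285°): r_1=0.5774, r_2=0.5176, r_3=1.0000, r_4=1.5529, r_5=2.8868, r_6=1.5529, r_7=4.0415 — all match ✓
Unique over the lattice → pose = (1.5, 2.5, 285°).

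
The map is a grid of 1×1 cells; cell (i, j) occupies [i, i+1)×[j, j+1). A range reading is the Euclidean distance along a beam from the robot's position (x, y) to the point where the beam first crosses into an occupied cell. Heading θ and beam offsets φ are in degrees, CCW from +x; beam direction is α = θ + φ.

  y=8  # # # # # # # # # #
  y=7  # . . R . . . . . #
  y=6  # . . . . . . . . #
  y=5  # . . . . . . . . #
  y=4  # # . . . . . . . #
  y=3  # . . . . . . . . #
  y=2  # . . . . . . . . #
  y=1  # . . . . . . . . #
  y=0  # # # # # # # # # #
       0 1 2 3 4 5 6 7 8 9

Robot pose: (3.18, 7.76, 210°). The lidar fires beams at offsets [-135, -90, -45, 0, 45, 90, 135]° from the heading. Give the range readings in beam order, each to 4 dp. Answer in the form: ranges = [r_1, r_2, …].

ranges = [0.2485, 0.2771, 0.9273, 2.5172, 6.9985, 7.8058, 6.0253]

beam 1: φ=-135°, α=75°
  dir = (cos 75°, sin 75°) = (0.2588, 0.9659); from cell (3,7)
  next x-line at t=3.1682, next y-line at t=0.2485; Δt_x=3.8637, Δt_y=1.0353
    y: enter (3,8) at t=0.2485 ← occupied
  → r_1 = 0.2485
beam 2: φ=-90°, α=120°
  dir = (cos 120°, sin 120°) = (-0.5000, 0.8660); from cell (3,7)
  next x-line at t=0.3600, next y-line at t=0.2771; Δt_x=2.0000, Δt_y=1.1547
    y: enter (3,8) at t=0.2771 ← occupied
  → r_2 = 0.2771
beam 3: φ=-45°, α=165°
  dir = (cos 165°, sin 165°) = (-0.9659, 0.2588); from cell (3,7)
  next x-line at t=0.1863, next y-line at t=0.9273; Δt_x=1.0353, Δt_y=3.8637
    x: enter (2,7) at t=0.1863
    y: enter (2,8) at t=0.9273 ← occupied
  → r_3 = 0.9273
beam 4: φ=0°, α=210°
  dir = (cos 210°, sin 210°) = (-0.8660, -0.5000); from cell (3,7)
  next x-line at t=0.2078, next y-line at t=1.5200; Δt_x=1.1547, Δt_y=2.0000
    x: enter (2,7) at t=0.2078
    x: enter (1,7) at t=1.3625
    y: enter (1,6) at t=1.5200
    x: enter (0,6) at t=2.5172 ← occupied
  → r_4 = 2.5172
beam 5: φ=45°, α=255°
  dir = (cos 255°, sin 255°) = (-0.2588, -0.9659); from cell (3,7)
  next x-line at t=0.6955, next y-line at t=0.7868; Δt_x=3.8637, Δt_y=1.0353
    x: enter (2,7) at t=0.6955
    y: enter (2,6) at t=0.7868
    y: enter (2,5) at t=1.8221
    y: enter (2,4) at t=2.8574
    y: enter (2,3) at t=3.8926
    x: enter (1,3) at t=4.5592
    y: enter (1,2) at t=4.9279
    y: enter (1,1) at t=5.9632
    y: enter (1,0) at t=6.9985 ← occupied
  → r_5 = 6.9985
beam 6: φ=90°, α=300°
  dir = (cos 300°, sin 300°) = (0.5000, -0.8660); from cell (3,7)
  next x-line at t=1.6400, next y-line at t=0.8776; Δt_x=2.0000, Δt_y=1.1547
    y: enter (3,6) at t=0.8776
    x: enter (4,6) at t=1.6400
    y: enter (4,5) at t=2.0323
    y: enter (4,4) at t=3.1870
    x: enter (5,4) at t=3.6400
    y: enter (5,3) at t=4.3417
    y: enter (5,2) at t=5.4964
    x: enter (6,2) at t=5.6400
    y: enter (6,1) at t=6.6511
    x: enter (7,1) at t=7.6400
    y: enter (7,0) at t=7.8058 ← occupied
  → r_6 = 7.8058
beam 7: φ=135°, α=345°
  dir = (cos 345°, sin 345°) = (0.9659, -0.2588); from cell (3,7)
  next x-line at t=0.8489, next y-line at t=2.9364; Δt_x=1.0353, Δt_y=3.8637
    x: enter (4,7) at t=0.8489
    x: enter (5,7) at t=1.8842
    x: enter (6,7) at t=2.9195
    y: enter (6,6) at t=2.9364
    x: enter (7,6) at t=3.9548
    x: enter (8,6) at t=4.9900
    x: enter (9,6) at t=6.0253 ← occupied
  → r_7 = 6.0253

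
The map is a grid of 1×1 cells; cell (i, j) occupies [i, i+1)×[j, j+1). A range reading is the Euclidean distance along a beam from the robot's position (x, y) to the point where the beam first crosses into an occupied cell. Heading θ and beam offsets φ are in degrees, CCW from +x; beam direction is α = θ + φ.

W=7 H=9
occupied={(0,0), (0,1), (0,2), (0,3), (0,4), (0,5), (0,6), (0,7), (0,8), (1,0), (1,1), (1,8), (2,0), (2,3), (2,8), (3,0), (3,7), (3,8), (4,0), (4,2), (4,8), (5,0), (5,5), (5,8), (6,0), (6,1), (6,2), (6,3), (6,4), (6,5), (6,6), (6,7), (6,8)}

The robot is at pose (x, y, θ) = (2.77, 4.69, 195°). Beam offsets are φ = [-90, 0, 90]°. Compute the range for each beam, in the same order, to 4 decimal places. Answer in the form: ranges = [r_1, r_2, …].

beam 1: φ=-90°, α=105°
  d=(-0.2588,0.9659)  start (2,4)  tX=2.9751 tY=0.3209  stride 1/|dx|=3.8637 1/|dy|=1.0353
    cross y-line → (2,5), t=0.3209
    cross y-line → (2,6), t=1.3562
    cross y-line → (2,7), t=2.3915
    cross x-line → (1,7), t=2.9751
    cross y-line → (1,8), t=3.4268 (wall)
  → r_1 = 3.4268
beam 2: φ=0°, α=195°
  d=(-0.9659,-0.2588)  start (2,4)  tX=0.7972 tY=2.6660  stride 1/|dx|=1.0353 1/|dy|=3.8637
    cross x-line → (1,4), t=0.7972
    cross x-line → (0,4), t=1.8324 (wall)
  → r_2 = 1.8324
beam 3: φ=90°, α=285°
  d=(0.2588,-0.9659)  start (2,4)  tX=0.8887 tY=0.7143  stride 1/|dx|=3.8637 1/|dy|=1.0353
    cross y-line → (2,3), t=0.7143 (wall)
  → r_3 = 0.7143

ranges = [3.4268, 1.8324, 0.7143]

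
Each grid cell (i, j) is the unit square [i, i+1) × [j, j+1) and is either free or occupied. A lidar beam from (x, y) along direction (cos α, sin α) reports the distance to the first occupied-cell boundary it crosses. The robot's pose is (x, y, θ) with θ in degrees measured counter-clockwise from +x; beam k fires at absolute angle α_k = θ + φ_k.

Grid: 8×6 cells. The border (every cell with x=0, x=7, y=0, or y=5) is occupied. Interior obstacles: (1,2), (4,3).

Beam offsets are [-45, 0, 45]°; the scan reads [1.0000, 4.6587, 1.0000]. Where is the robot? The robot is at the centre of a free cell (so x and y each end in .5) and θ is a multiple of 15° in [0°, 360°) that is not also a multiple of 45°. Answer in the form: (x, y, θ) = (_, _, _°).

The pose lattice has 22·16 = 352 candidates. Test each by forward raycasting.
  (5.5, 4.5, 345°): beam 1 = 3.0000 ≠ 1.0000 ✗
  (3.5, 4.5, 195°): beam 2 = 2.5882 ≠ 4.6587 ✗
  (3.5, 3.5, 150°): beam 1 = 1.5529 ≠ 1.0000 ✗
  (3.5, 1.5, 15°): beam 2 = 3.6235 ≠ 4.6587 ✗
  …
  (5.5, 4.5, 195°): r_1=1.0000, r_2=4.6587, r_3=1.0000 — all match ✓
Unique over the lattice → pose = (5.5, 4.5, 195°).

(x, y, θ) = (5.5, 4.5, 195°)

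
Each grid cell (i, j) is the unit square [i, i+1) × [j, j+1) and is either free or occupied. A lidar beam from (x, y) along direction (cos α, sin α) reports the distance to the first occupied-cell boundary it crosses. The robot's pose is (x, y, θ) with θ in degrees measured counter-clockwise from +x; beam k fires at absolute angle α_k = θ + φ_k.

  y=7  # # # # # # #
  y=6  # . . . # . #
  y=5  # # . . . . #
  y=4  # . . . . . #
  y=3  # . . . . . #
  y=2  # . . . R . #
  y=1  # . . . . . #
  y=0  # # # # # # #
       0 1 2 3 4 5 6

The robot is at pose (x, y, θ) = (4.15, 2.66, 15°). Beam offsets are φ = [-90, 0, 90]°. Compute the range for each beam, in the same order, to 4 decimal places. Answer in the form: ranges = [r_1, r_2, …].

ranges = [1.7186, 1.9153, 4.4931]

beam 1: φ=-90°, α=285°
  direction (0.2588, -0.9659); cell (4,2); t to first gridline: x 3.2841, y 0.6833 (then +3.8637 / +1.0353)
    (4,1) via y @ 0.6833
    (4,0) via y @ 1.7186  # hit
  → r_1 = 1.7186
beam 2: φ=0°, α=15°
  direction (0.9659, 0.2588); cell (4,2); t to first gridline: x 0.8800, y 1.3137 (then +1.0353 / +3.8637)
    (5,2) via x @ 0.8800
    (5,3) via y @ 1.3137
    (6,3) via x @ 1.9153  # hit
  → r_2 = 1.9153
beam 3: φ=90°, α=105°
  direction (-0.2588, 0.9659); cell (4,2); t to first gridline: x 0.5796, y 0.3520 (then +3.8637 / +1.0353)
    (4,3) via y @ 0.3520
    (3,3) via x @ 0.5796
    (3,4) via y @ 1.3873
    (3,5) via y @ 2.4225
    (3,6) via y @ 3.4578
    (2,6) via x @ 4.4433
    (2,7) via y @ 4.4931  # hit
  → r_3 = 4.4931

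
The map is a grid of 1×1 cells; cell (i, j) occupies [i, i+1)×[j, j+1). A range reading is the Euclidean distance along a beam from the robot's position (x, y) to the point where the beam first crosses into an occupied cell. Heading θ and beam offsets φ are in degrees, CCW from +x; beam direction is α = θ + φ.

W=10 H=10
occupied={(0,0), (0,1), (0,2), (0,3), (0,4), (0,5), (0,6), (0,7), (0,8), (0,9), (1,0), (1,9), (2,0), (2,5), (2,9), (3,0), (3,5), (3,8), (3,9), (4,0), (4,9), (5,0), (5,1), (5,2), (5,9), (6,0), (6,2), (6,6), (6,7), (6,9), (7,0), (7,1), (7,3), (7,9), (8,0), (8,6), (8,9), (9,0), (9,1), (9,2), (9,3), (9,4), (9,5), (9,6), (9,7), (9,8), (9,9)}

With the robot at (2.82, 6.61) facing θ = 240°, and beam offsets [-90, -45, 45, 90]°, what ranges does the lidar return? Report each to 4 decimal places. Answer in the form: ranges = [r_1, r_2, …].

beam 1: φ=-90°, α=150°
  dir = (cos 150°, sin 150°) = (-0.8660, 0.5000); from cell (2,6)
  next x-line at t=0.9469, next y-line at t=0.7800; Δt_x=1.1547, Δt_y=2.0000
    y: enter (2,7) at t=0.7800
    x: enter (1,7) at t=0.9469
    x: enter (0,7) at t=2.1016 ← occupied
  → r_1 = 2.1016
beam 2: φ=-45°, α=195°
  dir = (cos 195°, sin 195°) = (-0.9659, -0.2588); from cell (2,6)
  next x-line at t=0.8489, next y-line at t=2.3569; Δt_x=1.0353, Δt_y=3.8637
    x: enter (1,6) at t=0.8489
    x: enter (0,6) at t=1.8842 ← occupied
  → r_2 = 1.8842
beam 3: φ=45°, α=285°
  dir = (cos 285°, sin 285°) = (0.2588, -0.9659); from cell (2,6)
  next x-line at t=0.6955, next y-line at t=0.6315; Δt_x=3.8637, Δt_y=1.0353
    y: enter (2,5) at t=0.6315 ← occupied
  → r_3 = 0.6315
beam 4: φ=90°, α=330°
  dir = (cos 330°, sin 330°) = (0.8660, -0.5000); from cell (2,6)
  next x-line at t=0.2078, next y-line at t=1.2200; Δt_x=1.1547, Δt_y=2.0000
    x: enter (3,6) at t=0.2078
    y: enter (3,5) at t=1.2200 ← occupied
  → r_4 = 1.2200

ranges = [2.1016, 1.8842, 0.6315, 1.2200]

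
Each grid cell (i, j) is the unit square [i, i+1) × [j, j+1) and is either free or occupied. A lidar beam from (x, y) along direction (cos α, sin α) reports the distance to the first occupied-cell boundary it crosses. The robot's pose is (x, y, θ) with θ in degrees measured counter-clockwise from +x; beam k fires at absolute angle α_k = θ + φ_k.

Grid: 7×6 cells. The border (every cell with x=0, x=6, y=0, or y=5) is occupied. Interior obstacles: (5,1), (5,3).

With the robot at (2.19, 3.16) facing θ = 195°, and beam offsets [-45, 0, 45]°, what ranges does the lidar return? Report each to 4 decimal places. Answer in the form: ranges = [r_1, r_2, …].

ranges = [1.3741, 1.2320, 2.3800]

beam 1: φ=-45°, α=150°
  direction (-0.8660, 0.5000); cell (2,3); t to first gridline: x 0.2194, y 1.6800 (then +1.1547 / +2.0000)
    (1,3) via x @ 0.2194
    (0,3) via x @ 1.3741  # hit
  → r_1 = 1.3741
beam 2: φ=0°, α=195°
  direction (-0.9659, -0.2588); cell (2,3); t to first gridline: x 0.1967, y 0.6182 (then +1.0353 / +3.8637)
    (1,3) via x @ 0.1967
    (1,2) via y @ 0.6182
    (0,2) via x @ 1.2320  # hit
  → r_2 = 1.2320
beam 3: φ=45°, α=240°
  direction (-0.5000, -0.8660); cell (2,3); t to first gridline: x 0.3800, y 0.1848 (then +2.0000 / +1.1547)
    (2,2) via y @ 0.1848
    (1,2) via x @ 0.3800
    (1,1) via y @ 1.3395
    (0,1) via x @ 2.3800  # hit
  → r_3 = 2.3800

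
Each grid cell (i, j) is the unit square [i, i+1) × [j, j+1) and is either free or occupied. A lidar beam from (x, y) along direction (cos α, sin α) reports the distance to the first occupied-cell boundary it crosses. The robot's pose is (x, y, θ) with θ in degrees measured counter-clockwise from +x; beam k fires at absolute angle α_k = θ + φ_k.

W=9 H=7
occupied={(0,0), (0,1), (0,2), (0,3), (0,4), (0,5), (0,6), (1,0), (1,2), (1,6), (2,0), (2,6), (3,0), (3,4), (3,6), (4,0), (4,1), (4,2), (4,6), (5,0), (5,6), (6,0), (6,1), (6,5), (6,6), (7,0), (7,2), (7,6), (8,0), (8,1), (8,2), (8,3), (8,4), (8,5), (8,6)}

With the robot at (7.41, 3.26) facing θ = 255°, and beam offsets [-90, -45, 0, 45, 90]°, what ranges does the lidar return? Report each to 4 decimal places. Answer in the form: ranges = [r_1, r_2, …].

ranges = [3.5303, 2.7828, 0.2692, 0.3002, 0.6108]

beam 1: φ=-90°, α=165°
  cosα=-0.9659 sinα=0.2588 | (7,3) | tMaxX 0.4245 tMaxY 2.8591 | tΔX 1.0353 tΔY 3.8637
    t=0.4245 [x] (6,3)
    t=1.4597 [x] (5,3)
    t=2.4950 [x] (4,3)
    t=2.8591 [y] (4,4)
    t=3.5303 [x] (3,4) — stop
  → r_1 = 3.5303
beam 2: φ=-45°, α=210°
  cosα=-0.8660 sinα=-0.5000 | (7,3) | tMaxX 0.4734 tMaxY 0.5200 | tΔX 1.1547 tΔY 2.0000
    t=0.4734 [x] (6,3)
    t=0.5200 [y] (6,2)
    t=1.6281 [x] (5,2)
    t=2.5200 [y] (5,1)
    t=2.7828 [x] (4,1) — stop
  → r_2 = 2.7828
beam 3: φ=0°, α=255°
  cosα=-0.2588 sinα=-0.9659 | (7,3) | tMaxX 1.5841 tMaxY 0.2692 | tΔX 3.8637 tΔY 1.0353
    t=0.2692 [y] (7,2) — stop
  → r_3 = 0.2692
beam 4: φ=45°, α=300°
  cosα=0.5000 sinα=-0.8660 | (7,3) | tMaxX 1.1800 tMaxY 0.3002 | tΔX 2.0000 tΔY 1.1547
    t=0.3002 [y] (7,2) — stop
  → r_4 = 0.3002
beam 5: φ=90°, α=345°
  cosα=0.9659 sinα=-0.2588 | (7,3) | tMaxX 0.6108 tMaxY 1.0046 | tΔX 1.0353 tΔY 3.8637
    t=0.6108 [x] (8,3) — stop
  → r_5 = 0.6108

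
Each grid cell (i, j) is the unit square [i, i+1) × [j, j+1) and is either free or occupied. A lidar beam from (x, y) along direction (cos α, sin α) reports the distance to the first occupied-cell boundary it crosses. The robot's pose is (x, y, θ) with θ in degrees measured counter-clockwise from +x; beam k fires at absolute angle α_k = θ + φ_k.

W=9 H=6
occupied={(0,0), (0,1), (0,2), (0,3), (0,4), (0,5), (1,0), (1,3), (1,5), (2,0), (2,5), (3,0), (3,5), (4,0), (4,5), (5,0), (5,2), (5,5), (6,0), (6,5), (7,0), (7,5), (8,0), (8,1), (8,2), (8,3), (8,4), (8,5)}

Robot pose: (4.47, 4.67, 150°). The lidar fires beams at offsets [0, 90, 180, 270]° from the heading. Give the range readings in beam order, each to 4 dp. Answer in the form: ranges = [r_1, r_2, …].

ranges = [0.6600, 4.2378, 4.0761, 0.3811]

beam 1: φ=0°, α=150°
  d=(-0.8660,0.5000)  start (4,4)  tX=0.5427 tY=0.6600  stride 1/|dx|=1.1547 1/|dy|=2.0000
    cross x-line → (3,4), t=0.5427
    cross y-line → (3,5), t=0.6600 (wall)
  → r_1 = 0.6600
beam 2: φ=90°, α=240°
  d=(-0.5000,-0.8660)  start (4,4)  tX=0.9400 tY=0.7736  stride 1/|dx|=2.0000 1/|dy|=1.1547
    cross y-line → (4,3), t=0.7736
    cross x-line → (3,3), t=0.9400
    cross y-line → (3,2), t=1.9283
    cross x-line → (2,2), t=2.9400
    cross y-line → (2,1), t=3.0831
    cross y-line → (2,0), t=4.2378 (wall)
  → r_2 = 4.2378
beam 3: φ=180°, α=330°
  d=(0.8660,-0.5000)  start (4,4)  tX=0.6120 tY=1.3400  stride 1/|dx|=1.1547 1/|dy|=2.0000
    cross x-line → (5,4), t=0.6120
    cross y-line → (5,3), t=1.3400
    cross x-line → (6,3), t=1.7667
    cross x-line → (7,3), t=2.9214
    cross y-line → (7,2), t=3.3400
    cross x-line → (8,2), t=4.0761 (wall)
  → r_3 = 4.0761
beam 4: φ=270°, α=60°
  d=(0.5000,0.8660)  start (4,4)  tX=1.0600 tY=0.3811  stride 1/|dx|=2.0000 1/|dy|=1.1547
    cross y-line → (4,5), t=0.3811 (wall)
  → r_4 = 0.3811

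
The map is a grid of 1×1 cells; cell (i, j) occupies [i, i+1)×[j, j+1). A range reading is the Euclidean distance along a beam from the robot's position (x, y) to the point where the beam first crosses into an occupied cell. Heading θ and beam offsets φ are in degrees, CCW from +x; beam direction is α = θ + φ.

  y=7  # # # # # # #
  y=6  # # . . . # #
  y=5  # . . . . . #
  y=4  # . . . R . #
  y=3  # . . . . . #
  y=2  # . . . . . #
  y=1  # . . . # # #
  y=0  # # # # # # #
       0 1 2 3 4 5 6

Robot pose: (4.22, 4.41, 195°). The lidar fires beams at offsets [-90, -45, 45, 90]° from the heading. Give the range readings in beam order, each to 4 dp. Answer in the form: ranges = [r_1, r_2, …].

beam 1: φ=-90°, α=105°
  dir = (cos 105°, sin 105°) = (-0.2588, 0.9659); from cell (4,4)
  next x-line at t=0.8500, next y-line at t=0.6108; Δt_x=3.8637, Δt_y=1.0353
    y: enter (4,5) at t=0.6108
    x: enter (3,5) at t=0.8500
    y: enter (3,6) at t=1.6461
    y: enter (3,7) at t=2.6814 ← occupied
  → r_1 = 2.6814
beam 2: φ=-45°, α=150°
  dir = (cos 150°, sin 150°) = (-0.8660, 0.5000); from cell (4,4)
  next x-line at t=0.2540, next y-line at t=1.1800; Δt_x=1.1547, Δt_y=2.0000
    x: enter (3,4) at t=0.2540
    y: enter (3,5) at t=1.1800
    x: enter (2,5) at t=1.4087
    x: enter (1,5) at t=2.5634
    y: enter (1,6) at t=3.1800 ← occupied
  → r_2 = 3.1800
beam 3: φ=45°, α=240°
  dir = (cos 240°, sin 240°) = (-0.5000, -0.8660); from cell (4,4)
  next x-line at t=0.4400, next y-line at t=0.4734; Δt_x=2.0000, Δt_y=1.1547
    x: enter (3,4) at t=0.4400
    y: enter (3,3) at t=0.4734
    y: enter (3,2) at t=1.6281
    x: enter (2,2) at t=2.4400
    y: enter (2,1) at t=2.7828
    y: enter (2,0) at t=3.9375 ← occupied
  → r_3 = 3.9375
beam 4: φ=90°, α=285°
  dir = (cos 285°, sin 285°) = (0.2588, -0.9659); from cell (4,4)
  next x-line at t=3.0137, next y-line at t=0.4245; Δt_x=3.8637, Δt_y=1.0353
    y: enter (4,3) at t=0.4245
    y: enter (4,2) at t=1.4597
    y: enter (4,1) at t=2.4950 ← occupied
  → r_4 = 2.4950

ranges = [2.6814, 3.1800, 3.9375, 2.4950]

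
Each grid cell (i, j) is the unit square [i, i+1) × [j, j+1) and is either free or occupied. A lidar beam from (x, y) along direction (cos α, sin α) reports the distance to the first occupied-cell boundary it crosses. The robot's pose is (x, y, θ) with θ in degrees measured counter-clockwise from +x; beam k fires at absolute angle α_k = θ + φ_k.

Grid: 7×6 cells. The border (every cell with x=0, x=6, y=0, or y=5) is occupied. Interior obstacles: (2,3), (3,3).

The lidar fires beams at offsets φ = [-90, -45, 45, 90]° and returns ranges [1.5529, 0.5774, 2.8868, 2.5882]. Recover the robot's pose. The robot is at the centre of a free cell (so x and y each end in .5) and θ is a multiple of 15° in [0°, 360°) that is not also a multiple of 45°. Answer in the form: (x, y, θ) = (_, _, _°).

Candidates: 18 free-cell centres × 16 headings = 288 poses. Raycast each; keep the one whose scan matches to 4 dp.
  (2.5, 1.5, 285°): beam 3 = 1.0000 ≠ 2.8868 ✗
  (3.5, 2.5, 75°): beam 1 = 2.5882 ≠ 1.5529 ✗
  (4.5, 4.5, 30°): beam 1 = 3.0000 ≠ 1.5529 ✗
  (4.5, 1.5, 30°): beam 1 = 0.5774 ≠ 1.5529 ✗
  (2.5, 1.5, 60°): beam 1 = 1.0000 ≠ 1.5529 ✗
  …
  (4.5, 3.5, 195°): r_1=1.5529, r_2=0.5774, r_3=2.8868, r_4=2.5882 — all match ✓
No second candidate reproduces the full scan.

(x, y, θ) = (4.5, 3.5, 195°)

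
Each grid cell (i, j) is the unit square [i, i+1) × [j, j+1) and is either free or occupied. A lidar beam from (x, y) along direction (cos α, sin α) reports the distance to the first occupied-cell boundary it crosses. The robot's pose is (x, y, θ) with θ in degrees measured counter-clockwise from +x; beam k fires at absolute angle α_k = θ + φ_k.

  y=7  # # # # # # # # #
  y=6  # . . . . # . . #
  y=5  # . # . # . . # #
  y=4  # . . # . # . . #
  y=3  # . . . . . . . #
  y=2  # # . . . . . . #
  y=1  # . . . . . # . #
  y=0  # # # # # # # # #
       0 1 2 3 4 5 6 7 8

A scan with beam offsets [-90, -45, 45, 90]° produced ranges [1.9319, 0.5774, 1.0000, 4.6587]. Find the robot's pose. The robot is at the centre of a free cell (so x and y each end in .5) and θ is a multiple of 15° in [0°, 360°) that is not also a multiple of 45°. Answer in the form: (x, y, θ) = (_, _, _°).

Candidates: 34 free-cell centres × 16 headings = 544 poses. Raycast each; keep the one whose scan matches to 4 dp.
  (2.5, 6.5, 330°): beam 1 = 0.5774 ≠ 1.9319 ✗
  (3.5, 3.5, 345°): beam 1 = 2.5882 ≠ 1.9319 ✗
  (1.5, 3.5, 75°): beam 1 = 6.7293 ≠ 1.9319 ✗
  …
  (3.5, 1.5, 285°): r_1=1.9319, r_2=0.5774, r_3=1.0000, r_4=4.6587 — all match ✓
Only this pose fits every beam.

(x, y, θ) = (3.5, 1.5, 285°)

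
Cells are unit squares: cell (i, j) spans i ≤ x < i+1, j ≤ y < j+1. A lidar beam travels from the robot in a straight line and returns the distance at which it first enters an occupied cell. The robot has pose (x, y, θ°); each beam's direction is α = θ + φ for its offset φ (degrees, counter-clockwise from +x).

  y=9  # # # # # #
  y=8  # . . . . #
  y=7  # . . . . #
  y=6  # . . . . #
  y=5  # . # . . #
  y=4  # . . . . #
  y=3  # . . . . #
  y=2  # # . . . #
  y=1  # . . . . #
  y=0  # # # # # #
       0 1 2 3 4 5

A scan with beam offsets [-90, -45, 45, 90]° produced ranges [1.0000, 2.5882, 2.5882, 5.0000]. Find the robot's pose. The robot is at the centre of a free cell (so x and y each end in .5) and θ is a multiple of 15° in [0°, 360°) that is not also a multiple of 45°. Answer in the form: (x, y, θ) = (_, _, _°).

Enumerate (i+0.5, j+0.5, θ) over the 30 free cells and 16 admissible headings. For each, cast all 4 beams and compare to the given ranges.
  (2.5, 8.5, 15°): beam 1 = 7.7646 ≠ 1.0000 ✗
  (1.5, 6.5, 60°): beam 2 = 3.6235 ≠ 2.5882 ✗
  (4.5, 2.5, 210°): beam 1 = 3.0000 ≠ 1.0000 ✗
  (1.5, 6.5, 285°): beam 1 = 0.5176 ≠ 1.0000 ✗
  …
  (2.5, 3.5, 330°): r_1=1.0000, r_2=2.5882, r_3=2.5882, r_4=5.0000 — all match ✓
Unique over the lattice → pose = (2.5, 3.5, 330°).

(x, y, θ) = (2.5, 3.5, 330°)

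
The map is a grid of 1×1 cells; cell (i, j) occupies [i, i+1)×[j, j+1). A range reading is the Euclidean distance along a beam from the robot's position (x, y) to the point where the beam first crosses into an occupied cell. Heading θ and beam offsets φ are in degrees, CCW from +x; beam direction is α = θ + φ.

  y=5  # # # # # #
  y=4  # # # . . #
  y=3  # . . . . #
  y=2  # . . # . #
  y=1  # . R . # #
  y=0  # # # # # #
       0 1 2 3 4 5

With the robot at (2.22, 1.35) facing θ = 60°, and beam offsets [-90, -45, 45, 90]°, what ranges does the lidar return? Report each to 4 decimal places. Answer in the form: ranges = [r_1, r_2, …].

ranges = [0.7000, 1.8428, 2.7435, 1.4087]

beam 1: φ=-90°, α=330°
  dir = (cos 330°, sin 330°) = (0.8660, -0.5000); from cell (2,1)
  next x-line at t=0.9007, next y-line at t=0.7000; Δt_x=1.1547, Δt_y=2.0000
    y: enter (2,0) at t=0.7000 ← occupied
  → r_1 = 0.7000
beam 2: φ=-45°, α=15°
  dir = (cos 15°, sin 15°) = (0.9659, 0.2588); from cell (2,1)
  next x-line at t=0.8075, next y-line at t=2.5114; Δt_x=1.0353, Δt_y=3.8637
    x: enter (3,1) at t=0.8075
    x: enter (4,1) at t=1.8428 ← occupied
  → r_2 = 1.8428
beam 3: φ=45°, α=105°
  dir = (cos 105°, sin 105°) = (-0.2588, 0.9659); from cell (2,1)
  next x-line at t=0.8500, next y-line at t=0.6729; Δt_x=3.8637, Δt_y=1.0353
    y: enter (2,2) at t=0.6729
    x: enter (1,2) at t=0.8500
    y: enter (1,3) at t=1.7082
    y: enter (1,4) at t=2.7435 ← occupied
  → r_3 = 2.7435
beam 4: φ=90°, α=150°
  dir = (cos 150°, sin 150°) = (-0.8660, 0.5000); from cell (2,1)
  next x-line at t=0.2540, next y-line at t=1.3000; Δt_x=1.1547, Δt_y=2.0000
    x: enter (1,1) at t=0.2540
    y: enter (1,2) at t=1.3000
    x: enter (0,2) at t=1.4087 ← occupied
  → r_4 = 1.4087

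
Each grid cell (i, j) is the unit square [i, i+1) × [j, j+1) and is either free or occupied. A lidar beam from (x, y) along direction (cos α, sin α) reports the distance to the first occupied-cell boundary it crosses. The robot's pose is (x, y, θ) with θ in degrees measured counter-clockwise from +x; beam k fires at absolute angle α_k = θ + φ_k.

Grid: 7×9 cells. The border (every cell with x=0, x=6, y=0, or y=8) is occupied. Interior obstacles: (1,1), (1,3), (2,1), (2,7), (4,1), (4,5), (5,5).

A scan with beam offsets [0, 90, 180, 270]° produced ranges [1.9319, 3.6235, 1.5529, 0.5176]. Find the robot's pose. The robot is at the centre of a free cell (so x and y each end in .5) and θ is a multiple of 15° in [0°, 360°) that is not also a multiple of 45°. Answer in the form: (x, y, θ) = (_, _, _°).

Enumerate (i+0.5, j+0.5, θ) over the 28 free cells and 16 admissible headings. For each, cast all 4 beams and compare to the given ranges.
  (1.5, 4.5, 345°): beam 1 = 4.6587 ≠ 1.9319 ✗
  (5.5, 6.5, 165°): beam 1 = 2.5882 ≠ 1.9319 ✗
  (5.5, 6.5, 210°): beam 1 = 1.0000 ≠ 1.9319 ✗
  …
  (5.5, 2.5, 75°): r_1=1.9319, r_2=3.6235, r_3=1.5529, r_4=0.5176 — all match ✓
No second candidate reproduces the full scan.

(x, y, θ) = (5.5, 2.5, 75°)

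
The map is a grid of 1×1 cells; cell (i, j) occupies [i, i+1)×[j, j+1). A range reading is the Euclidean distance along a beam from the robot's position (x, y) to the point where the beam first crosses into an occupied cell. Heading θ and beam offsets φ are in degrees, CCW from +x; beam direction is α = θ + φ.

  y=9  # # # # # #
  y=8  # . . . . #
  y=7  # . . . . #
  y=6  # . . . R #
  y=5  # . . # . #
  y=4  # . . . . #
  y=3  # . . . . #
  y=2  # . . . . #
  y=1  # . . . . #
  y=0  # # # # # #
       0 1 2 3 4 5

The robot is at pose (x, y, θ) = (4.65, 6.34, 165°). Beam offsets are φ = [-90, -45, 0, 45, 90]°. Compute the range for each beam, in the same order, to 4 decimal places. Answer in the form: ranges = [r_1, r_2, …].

beam 1: φ=-90°, α=75°
  cosα=0.2588 sinα=0.9659 | (4,6) | tMaxX 1.3523 tMaxY 0.6833 | tΔX 3.8637 tΔY 1.0353
    t=0.6833 [y] (4,7)
    t=1.3523 [x] (5,7) — stop
  → r_1 = 1.3523
beam 2: φ=-45°, α=120°
  cosα=-0.5000 sinα=0.8660 | (4,6) | tMaxX 1.3000 tMaxY 0.7621 | tΔX 2.0000 tΔY 1.1547
    t=0.7621 [y] (4,7)
    t=1.3000 [x] (3,7)
    t=1.9168 [y] (3,8)
    t=3.0715 [y] (3,9) — stop
  → r_2 = 3.0715
beam 3: φ=0°, α=165°
  cosα=-0.9659 sinα=0.2588 | (4,6) | tMaxX 0.6729 tMaxY 2.5500 | tΔX 1.0353 tΔY 3.8637
    t=0.6729 [x] (3,6)
    t=1.7082 [x] (2,6)
    t=2.5500 [y] (2,7)
    t=2.7435 [x] (1,7)
    t=3.7788 [x] (0,7) — stop
  → r_3 = 3.7788
beam 4: φ=45°, α=210°
  cosα=-0.8660 sinα=-0.5000 | (4,6) | tMaxX 0.7506 tMaxY 0.6800 | tΔX 1.1547 tΔY 2.0000
    t=0.6800 [y] (4,5)
    t=0.7506 [x] (3,5) — stop
  → r_4 = 0.7506
beam 5: φ=90°, α=255°
  cosα=-0.2588 sinα=-0.9659 | (4,6) | tMaxX 2.5114 tMaxY 0.3520 | tΔX 3.8637 tΔY 1.0353
    t=0.3520 [y] (4,5)
    t=1.3873 [y] (4,4)
    t=2.4225 [y] (4,3)
    t=2.5114 [x] (3,3)
    t=3.4578 [y] (3,2)
    t=4.4931 [y] (3,1)
    t=5.5284 [y] (3,0) — stop
  → r_5 = 5.5284

ranges = [1.3523, 3.0715, 3.7788, 0.7506, 5.5284]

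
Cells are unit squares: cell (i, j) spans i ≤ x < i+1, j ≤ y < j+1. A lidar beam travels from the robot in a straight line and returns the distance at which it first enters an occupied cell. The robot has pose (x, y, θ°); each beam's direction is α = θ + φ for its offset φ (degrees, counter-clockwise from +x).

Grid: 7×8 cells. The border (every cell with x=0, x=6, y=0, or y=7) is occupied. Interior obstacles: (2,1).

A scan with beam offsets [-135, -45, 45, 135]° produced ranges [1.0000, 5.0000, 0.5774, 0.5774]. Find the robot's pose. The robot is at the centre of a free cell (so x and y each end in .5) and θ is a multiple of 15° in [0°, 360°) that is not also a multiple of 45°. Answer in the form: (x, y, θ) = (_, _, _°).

(x, y, θ) = (3.5, 1.5, 105°)

The pose lattice has 29·16 = 464 candidates. Test each by forward raycasting.
  (5.5, 5.5, 195°): beam 2 = 3.0000 ≠ 5.0000 ✗
  (5.5, 1.5, 15°): beam 1 = 0.5774 ≠ 1.0000 ✗
  (1.5, 3.5, 300°): beam 1 = 0.5176 ≠ 1.0000 ✗
  …
  (3.5, 1.5, 105°): r_1=1.0000, r_2=5.0000, r_3=0.5774, r_4=0.5774 — all match ✓
No second candidate reproduces the full scan.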